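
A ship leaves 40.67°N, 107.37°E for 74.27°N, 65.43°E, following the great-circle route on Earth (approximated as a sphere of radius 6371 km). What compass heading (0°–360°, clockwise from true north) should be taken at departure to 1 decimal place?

343.2°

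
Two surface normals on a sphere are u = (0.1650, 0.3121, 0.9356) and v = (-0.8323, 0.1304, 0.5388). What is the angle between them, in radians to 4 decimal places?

u·v = 0.4075; |u| = 1.0000, |v| = 1.0000.
cos θ = (u·v)/(|u||v|) = 0.4075, so θ = 1.1511 rad.

1.1511 rad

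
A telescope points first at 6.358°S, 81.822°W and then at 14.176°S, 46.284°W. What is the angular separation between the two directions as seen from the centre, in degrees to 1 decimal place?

With latitudes φ₁ = -6.358°, φ₂ = -14.176° and longitude difference Δλ = 35.538°:
cos c = sin φ₁ sin φ₂ + cos φ₁ cos φ₂ cos Δλ = (-0.1107)(-0.2449) + (0.9938)(0.9695)(0.8137) = 0.81122,
so c = arccos(0.81122) = 0.62456 rad.
So the angular separation is 35.8°.

35.8°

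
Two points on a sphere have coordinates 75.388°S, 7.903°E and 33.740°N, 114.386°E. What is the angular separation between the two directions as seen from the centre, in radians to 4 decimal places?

2.2105 rad

Let φ₁ = -1.3158 rad, φ₂ = 0.5889 rad, and Δλ = 1.8585 rad.
cos c = sin φ₁ sin φ₂ + cos φ₁ cos φ₂ cos Δλ = (-0.9677)(0.5554) + (0.2523)(0.8316)(-0.2837) = -0.59698,
so c = arccos(-0.59698) = 2.21053 rad.
So the angular separation is 2.2105 rad.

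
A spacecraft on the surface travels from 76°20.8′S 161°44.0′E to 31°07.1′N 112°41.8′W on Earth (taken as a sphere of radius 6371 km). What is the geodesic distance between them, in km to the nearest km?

13245 km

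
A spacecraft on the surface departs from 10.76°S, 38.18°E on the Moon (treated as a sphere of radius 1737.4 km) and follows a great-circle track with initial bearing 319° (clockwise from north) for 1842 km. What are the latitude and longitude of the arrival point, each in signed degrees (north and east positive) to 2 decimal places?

33.75°, -5.33°

Angular distance δ = d/R = 1842/1737.4 = 1.06020 rad; initial bearing θ = 5.5676 rad.
sin φ₂ = sin φ₁ cos δ + cos φ₁ sin δ cos θ = (-0.1867)(0.4887) + (0.9824)(0.8725)(0.7547) = 0.5556, so φ₂ = 33.75°.
Δλ = atan2(sin θ sin δ cos φ₁, cos δ − sin φ₁ sin φ₂) = atan2(-0.5623, 0.5924) = -43.506°.
λ₂ = 38.180° − 43.506° = -5.33°.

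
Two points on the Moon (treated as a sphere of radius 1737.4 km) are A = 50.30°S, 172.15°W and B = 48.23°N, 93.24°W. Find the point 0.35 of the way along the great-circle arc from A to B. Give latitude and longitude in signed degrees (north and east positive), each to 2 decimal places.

The central angle between A and B is δ = 2.0852 rad.
With f = 0.35, the slerp weights are sin((1−f)δ)/sin δ = 1.1221 and sin(fδ)/sin δ = 0.7658.
Weighted sum of the unit vectors: (1.1221)·(-0.6328,-0.0872,-0.7694) + (0.7658)·(-0.0376,-0.6651,0.7458) = (-0.7389, -0.6072, -0.2922).
Converting back: φ = atan2(z, √(x²+y²)) = -16.99°, λ = atan2(y, x) = -140.59°.

-16.99°, -140.59°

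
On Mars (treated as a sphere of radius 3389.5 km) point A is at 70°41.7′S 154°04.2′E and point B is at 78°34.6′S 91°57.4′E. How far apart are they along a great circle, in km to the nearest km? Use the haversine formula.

1013 km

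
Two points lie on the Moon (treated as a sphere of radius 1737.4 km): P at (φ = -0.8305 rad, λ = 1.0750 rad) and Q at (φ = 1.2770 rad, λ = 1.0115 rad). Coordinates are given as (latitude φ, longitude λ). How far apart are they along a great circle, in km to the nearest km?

3662 km

Let φ₁ = -0.8305 rad, φ₂ = 1.2770 rad, and Δλ = -0.0635 rad.
Haversine: a = sin²(Δφ/2) + cos φ₁ cos φ₂ sin²(Δλ/2) = 0.7557 + (0.6745)(0.2896)(0.0010) = 0.75585.
Central angle c = 2·arcsin(√a) = 2.10796 rad.
Distance = R·c = 1737.4 × 2.1080 ≈ 3662 km.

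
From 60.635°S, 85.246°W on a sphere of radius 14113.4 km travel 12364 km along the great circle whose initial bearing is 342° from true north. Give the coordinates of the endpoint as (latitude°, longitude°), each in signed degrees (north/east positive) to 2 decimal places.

Angular distance δ = d/R = 12364/14113.4 = 0.87605 rad; initial bearing θ = 5.9690 rad.
sin φ₂ = sin φ₁ cos δ + cos φ₁ sin δ cos θ = (-0.8715)(0.6402) + (0.4904)(0.7682)(0.9511) = -0.1997, so φ₂ = -11.52°.
Δλ = atan2(sin θ sin δ cos φ₁, cos δ − sin φ₁ sin φ₂) = atan2(-0.1164, 0.4662) = -14.021°.
λ₂ = -85.246° − 14.021° = -99.27°.

-11.52°, -99.27°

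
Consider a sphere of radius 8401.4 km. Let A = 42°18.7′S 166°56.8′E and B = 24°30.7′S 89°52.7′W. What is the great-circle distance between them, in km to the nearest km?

In radians: φ₁ = -0.7385, φ₂ = -0.4278, Δλ = 103.175° = 1.8007 rad.
cos c = sin φ₁ sin φ₂ + cos φ₁ cos φ₂ cos Δλ = (-0.6732)(-0.4149) + (0.7395)(0.9099)(-0.2279) = 0.12592,
so c = arccos(0.12592) = 1.44454 rad.
Distance = R·c = 8401.4 × 1.4445 ≈ 12136 km.

12136 km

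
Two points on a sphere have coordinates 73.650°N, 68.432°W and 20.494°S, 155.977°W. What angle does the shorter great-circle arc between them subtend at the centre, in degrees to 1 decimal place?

108.9°

In radians: φ₁ = 1.2854, φ₂ = -0.3577, Δλ = -87.545° = -1.5279 rad.
cos c = sin φ₁ sin φ₂ + cos φ₁ cos φ₂ cos Δλ = (0.9596)(-0.3501) + (0.2815)(0.9367)(0.0428) = -0.32466,
so c = arccos(-0.32466) = 1.90144 rad.
So the angular separation is 108.9°.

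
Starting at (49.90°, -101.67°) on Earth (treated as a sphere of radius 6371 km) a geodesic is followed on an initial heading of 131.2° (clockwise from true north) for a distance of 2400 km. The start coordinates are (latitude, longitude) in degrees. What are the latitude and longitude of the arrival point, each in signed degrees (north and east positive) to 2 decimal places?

Angular distance δ = d/R = 2400/6371 = 0.37671 rad; initial bearing θ = 2.2899 rad.
sin φ₂ = sin φ₁ cos δ + cos φ₁ sin δ cos θ = (0.7649)(0.9299) + (0.6441)(0.3679)(-0.6587) = 0.5552, so φ₂ = 33.73°.
Δλ = atan2(sin θ sin δ cos φ₁, cos δ − sin φ₁ sin φ₂) = atan2(0.1783, 0.5052) = 19.438°.
λ₂ = -101.670° + 19.438° = -82.23°.

33.73°, -82.23°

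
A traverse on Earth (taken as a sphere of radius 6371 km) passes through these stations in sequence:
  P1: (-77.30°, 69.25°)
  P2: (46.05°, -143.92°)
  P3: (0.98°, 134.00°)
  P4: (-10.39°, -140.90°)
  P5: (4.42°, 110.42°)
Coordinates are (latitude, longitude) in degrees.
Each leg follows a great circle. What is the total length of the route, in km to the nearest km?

47193 km

Leg P1→P2: central angle 2.5500 rad, distance 16246.0 km.
Leg P2→P3: central angle 1.4627 rad, distance 9318.6 km.
Leg P3→P4: central angle 1.4898 rad, distance 9491.4 km.
Leg P4→P5: central angle 1.9050 rad, distance 12136.6 km.
Total: 16246.0 + 9318.6 + 9491.4 + 12136.6 ≈ 47193 km.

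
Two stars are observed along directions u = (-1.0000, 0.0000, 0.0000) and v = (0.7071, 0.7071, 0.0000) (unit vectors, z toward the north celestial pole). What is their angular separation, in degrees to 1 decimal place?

u·v = -0.7071; |u| = 1.0000, |v| = 1.0000.
cos θ = (u·v)/(|u||v|) = -0.7071, so θ = 135.0°.

135.0°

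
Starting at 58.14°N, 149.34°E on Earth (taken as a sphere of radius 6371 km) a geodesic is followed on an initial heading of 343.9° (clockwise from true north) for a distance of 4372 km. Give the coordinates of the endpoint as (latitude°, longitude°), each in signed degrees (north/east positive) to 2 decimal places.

78.08°, 27.60°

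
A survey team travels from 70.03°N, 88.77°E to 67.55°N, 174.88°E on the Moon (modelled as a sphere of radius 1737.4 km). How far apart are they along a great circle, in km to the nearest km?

In radians: φ₁ = 1.2223, φ₂ = 1.1790, Δλ = 86.110° = 1.5029 rad.
cos c = sin φ₁ sin φ₂ + cos φ₁ cos φ₂ cos Δλ = (0.9399)(0.9242) + (0.3415)(0.3819)(0.0678) = 0.87749,
so c = arccos(0.87749) = 0.50019 rad.
Distance = R·c = 1737.4 × 0.5002 ≈ 869 km.

869 km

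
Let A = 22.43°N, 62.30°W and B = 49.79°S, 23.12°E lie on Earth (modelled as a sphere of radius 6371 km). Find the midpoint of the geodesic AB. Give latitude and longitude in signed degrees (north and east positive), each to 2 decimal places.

-18.10°, -28.90°

Central angle δ = 1.8170 rad. Interpolating on the sphere with fraction f = 0.5:
P = [sin((1−f)δ)·A + sin(fδ)·B] / sin δ = 0.8131·A + 0.8131·B in Cartesian coordinates,
giving P = (0.8321, -0.4593, -0.3107), i.e. latitude -18.10°, longitude -28.90°.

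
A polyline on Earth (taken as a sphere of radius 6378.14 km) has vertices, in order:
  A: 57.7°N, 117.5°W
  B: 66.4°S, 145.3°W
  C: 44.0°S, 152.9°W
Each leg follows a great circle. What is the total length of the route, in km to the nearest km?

Leg A→B: central angle 2.1961 rad, distance 14006.9 km.
Leg B→C: central angle 0.3975 rad, distance 2535.6 km.
Total: 14006.9 + 2535.6 ≈ 16542 km.

16542 km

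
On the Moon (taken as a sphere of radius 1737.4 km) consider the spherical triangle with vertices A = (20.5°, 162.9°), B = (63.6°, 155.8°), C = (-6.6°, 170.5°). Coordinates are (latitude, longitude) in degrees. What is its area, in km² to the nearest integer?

133876 km²

Side lengths (central angles): a = 1.2405, b = 0.4906, c = 0.7569 rad; semiperimeter s = 1.2440.
By l'Huilier's theorem, tan(E/4) = √[tan(s/2) tan((s−a)/2) tan((s−b)/2) tan((s−c)/2)], giving spherical excess E = 0.0444 rad.
Area = E·R² = 0.0444 × (1737.4)² ≈ 133876 km².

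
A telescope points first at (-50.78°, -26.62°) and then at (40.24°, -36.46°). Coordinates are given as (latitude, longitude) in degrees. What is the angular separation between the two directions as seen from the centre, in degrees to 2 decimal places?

91.43°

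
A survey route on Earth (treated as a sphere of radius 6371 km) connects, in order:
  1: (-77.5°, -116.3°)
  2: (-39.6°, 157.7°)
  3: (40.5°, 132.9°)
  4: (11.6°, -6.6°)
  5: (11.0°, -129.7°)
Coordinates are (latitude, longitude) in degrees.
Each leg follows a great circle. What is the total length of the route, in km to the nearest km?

41014 km

Leg 1→2: central angle 0.8841 rad, distance 5632.9 km.
Leg 2→3: central angle 1.4526 rad, distance 9254.7 km.
Leg 3→4: central angle 2.0217 rad, distance 12880.5 km.
Leg 4→5: central angle 2.0792 rad, distance 13246.4 km.
Total: 5632.9 + 9254.7 + 12880.5 + 13246.4 ≈ 41014 km.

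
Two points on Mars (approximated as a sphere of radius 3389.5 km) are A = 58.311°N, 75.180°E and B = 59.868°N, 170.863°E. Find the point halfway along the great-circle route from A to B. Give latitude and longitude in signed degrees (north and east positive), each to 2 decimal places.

The central angle between A and B is δ = 0.7816 rad.
With f = 0.5, the slerp weights are sin((1−f)δ)/sin δ = 0.5408 and sin(fδ)/sin δ = 0.5408.
Weighted sum of the unit vectors: (0.5408)·(0.1344,0.5078,0.8509) + (0.5408)·(-0.4956,0.0797,0.8649) = (-0.1954, 0.3177, 0.9278).
Converting back: φ = atan2(z, √(x²+y²)) = 68.10°, λ = atan2(y, x) = 121.59°.

68.10°, 121.59°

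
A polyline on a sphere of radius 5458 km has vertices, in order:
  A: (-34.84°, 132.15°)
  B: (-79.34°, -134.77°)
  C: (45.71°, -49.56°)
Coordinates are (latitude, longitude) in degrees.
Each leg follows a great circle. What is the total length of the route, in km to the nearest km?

Leg A→B: central angle 0.9845 rad, distance 5373.5 km.
Leg B→C: central angle 2.3360 rad, distance 12749.8 km.
Total: 5373.5 + 12749.8 ≈ 18123 km.

18123 km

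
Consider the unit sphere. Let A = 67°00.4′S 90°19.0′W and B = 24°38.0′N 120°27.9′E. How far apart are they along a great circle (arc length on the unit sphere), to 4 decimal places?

Let φ₁ = -1.1695 rad, φ₂ = 0.4299 rad, and Δλ = -2.6044 rad.
Haversine: a = sin²(Δφ/2) + cos φ₁ cos φ₂ sin²(Δλ/2) = 0.5143 + (0.3906)(0.9090)(0.9296) = 0.84437.
Central angle c = 2·arcsin(√a) = 2.33056 rad.
On the unit sphere the arc length equals the central angle: 2.3306.

2.3306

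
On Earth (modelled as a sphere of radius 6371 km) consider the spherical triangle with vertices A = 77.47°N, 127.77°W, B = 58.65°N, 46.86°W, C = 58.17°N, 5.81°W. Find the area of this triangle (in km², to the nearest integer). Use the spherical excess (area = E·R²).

4284680 km²

Side lengths (central angles): a = 0.3695, b = 0.6938, c = 0.5520 rad; semiperimeter s = 0.8076.
By l'Huilier's theorem, tan(E/4) = √[tan(s/2) tan((s−a)/2) tan((s−b)/2) tan((s−c)/2)], giving spherical excess E = 0.1056 rad.
Area = E·R² = 0.1056 × (6371)² ≈ 4284680 km².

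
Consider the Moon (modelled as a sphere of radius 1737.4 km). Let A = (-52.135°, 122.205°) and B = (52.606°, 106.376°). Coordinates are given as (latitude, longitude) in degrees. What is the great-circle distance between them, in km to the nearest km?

3202 km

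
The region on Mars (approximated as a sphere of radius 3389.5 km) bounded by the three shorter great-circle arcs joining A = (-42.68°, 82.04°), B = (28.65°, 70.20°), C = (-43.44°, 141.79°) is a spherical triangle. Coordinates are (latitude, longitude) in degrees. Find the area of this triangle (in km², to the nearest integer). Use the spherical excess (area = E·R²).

6320652 km²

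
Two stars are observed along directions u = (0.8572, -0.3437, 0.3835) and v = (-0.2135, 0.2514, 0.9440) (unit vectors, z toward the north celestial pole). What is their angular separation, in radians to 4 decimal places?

1.4781 rad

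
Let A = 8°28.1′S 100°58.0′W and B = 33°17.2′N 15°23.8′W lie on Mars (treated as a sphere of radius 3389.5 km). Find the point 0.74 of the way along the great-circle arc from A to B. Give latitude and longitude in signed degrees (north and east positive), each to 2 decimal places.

26.58°, -41.66°

Central angle δ = 1.5878 rad. Interpolating on the sphere with fraction f = 0.74:
P = [sin((1−f)δ)·A + sin(fδ)·B] / sin δ = 0.4012·A + 0.9228·B in Cartesian coordinates,
giving P = (0.6682, -0.5944, 0.4474), i.e. latitude 26.58°, longitude -41.66°.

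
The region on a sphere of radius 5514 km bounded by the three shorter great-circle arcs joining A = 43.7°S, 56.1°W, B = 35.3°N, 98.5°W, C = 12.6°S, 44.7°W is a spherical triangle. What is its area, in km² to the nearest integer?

Side lengths (central angles): a = 1.2192, b = 0.5692, c = 1.5343 rad; semiperimeter s = 1.6614.
By l'Huilier's theorem, tan(E/4) = √[tan(s/2) tan((s−a)/2) tan((s−b)/2) tan((s−c)/2)], giving spherical excess E = 0.3889 rad.
Area = E·R² = 0.3889 × (5514)² ≈ 11824594 km².

11824594 km²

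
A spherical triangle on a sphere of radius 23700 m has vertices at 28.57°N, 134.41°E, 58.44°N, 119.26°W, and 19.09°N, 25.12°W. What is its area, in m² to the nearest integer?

683920587 m²

Side lengths (central angles): a = 1.3254, b = 2.2410, c = 1.2888 rad; semiperimeter s = 2.4276.
By l'Huilier's theorem, tan(E/4) = √[tan(s/2) tan((s−a)/2) tan((s−b)/2) tan((s−c)/2)], giving spherical excess E = 1.2176 rad.
Area = E·R² = 1.2176 × (23700)² ≈ 683920587 m².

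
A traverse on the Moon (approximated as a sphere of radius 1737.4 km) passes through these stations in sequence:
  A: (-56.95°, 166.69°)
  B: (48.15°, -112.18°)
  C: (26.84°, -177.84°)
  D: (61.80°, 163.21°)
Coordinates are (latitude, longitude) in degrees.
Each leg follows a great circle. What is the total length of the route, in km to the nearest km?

6557 km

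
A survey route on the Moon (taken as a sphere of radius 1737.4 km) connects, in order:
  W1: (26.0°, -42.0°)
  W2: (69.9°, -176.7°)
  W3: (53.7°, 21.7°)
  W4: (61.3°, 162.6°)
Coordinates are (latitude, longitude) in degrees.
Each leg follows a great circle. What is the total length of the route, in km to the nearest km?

Leg W1→W2: central angle 1.3751 rad, distance 2389.2 km.
Leg W2→W3: central angle 0.9718 rad, distance 1688.4 km.
Leg W3→W4: central angle 1.0630 rad, distance 1846.8 km.
Total: 2389.2 + 1688.4 + 1846.8 ≈ 5924 km.

5924 km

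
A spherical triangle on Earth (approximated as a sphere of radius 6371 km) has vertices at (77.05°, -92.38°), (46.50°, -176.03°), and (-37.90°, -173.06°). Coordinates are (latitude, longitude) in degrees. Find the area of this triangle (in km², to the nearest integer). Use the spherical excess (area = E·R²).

15900872 km²

Side lengths (central angles): a = 1.4738, b = 2.1773, c = 0.7612 rad; semiperimeter s = 2.2062.
By l'Huilier's theorem, tan(E/4) = √[tan(s/2) tan((s−a)/2) tan((s−b)/2) tan((s−c)/2)], giving spherical excess E = 0.3917 rad.
Area = E·R² = 0.3917 × (6371)² ≈ 15900872 km².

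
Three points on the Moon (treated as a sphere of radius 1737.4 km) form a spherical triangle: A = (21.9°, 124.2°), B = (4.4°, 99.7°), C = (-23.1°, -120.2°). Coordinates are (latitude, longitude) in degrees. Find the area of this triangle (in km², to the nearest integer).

Side lengths (central angles): a = 2.3945, b = 2.1119, c = 0.5147 rad; semiperimeter s = 2.5106.
By l'Huilier's theorem, tan(E/4) = √[tan(s/2) tan((s−a)/2) tan((s−b)/2) tan((s−c)/2)], giving spherical excess E = 0.9275 rad.
Area = E·R² = 0.9275 × (1737.4)² ≈ 2799581 km².

2799581 km²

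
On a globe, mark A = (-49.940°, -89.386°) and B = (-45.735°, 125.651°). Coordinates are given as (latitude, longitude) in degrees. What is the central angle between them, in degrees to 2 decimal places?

79.61°

With latitudes φ₁ = -49.940°, φ₂ = -45.735° and longitude difference Δλ = -144.963°:
cos c = sin φ₁ sin φ₂ + cos φ₁ cos φ₂ cos Δλ = (-0.7654)(-0.7161) + (0.6436)(0.6980)(-0.8188) = 0.18029,
so c = arccos(0.18029) = 1.38951 rad.
So the angular separation is 79.61°.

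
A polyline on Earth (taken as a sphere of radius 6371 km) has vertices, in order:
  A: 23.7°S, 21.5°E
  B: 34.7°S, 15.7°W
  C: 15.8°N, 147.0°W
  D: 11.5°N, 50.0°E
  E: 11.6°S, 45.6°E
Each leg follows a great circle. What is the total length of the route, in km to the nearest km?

Leg A→B: central angle 0.5945 rad, distance 3787.3 km.
Leg B→C: central angle 2.3146 rad, distance 14746.5 km.
Leg C→D: central angle 2.5819 rad, distance 16449.3 km.
Leg D→E: central angle 0.4103 rad, distance 2614.2 km.
Total: 3787.3 + 14746.5 + 16449.3 + 2614.2 ≈ 37597 km.

37597 km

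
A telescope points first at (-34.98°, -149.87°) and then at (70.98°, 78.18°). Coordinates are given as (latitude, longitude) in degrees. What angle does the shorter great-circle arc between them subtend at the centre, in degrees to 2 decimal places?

With latitudes φ₁ = -34.980°, φ₂ = 70.980° and longitude difference Δλ = -131.950°:
Haversine: a = sin²(Δφ/2) + cos φ₁ cos φ₂ sin²(Δλ/2) = 0.6375 + (0.8194)(0.3259)(0.8342) = 0.86025.
Central angle c = 2·arcsin(√a) = 2.37531 rad.
So the angular separation is 136.10°.

136.10°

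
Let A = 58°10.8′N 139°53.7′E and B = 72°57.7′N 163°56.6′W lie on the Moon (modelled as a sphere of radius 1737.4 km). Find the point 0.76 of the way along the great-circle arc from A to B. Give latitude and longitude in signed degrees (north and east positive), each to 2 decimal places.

Central angle δ = 0.4546 rad. Interpolating on the sphere with fraction f = 0.76:
P = [sin((1−f)δ)·A + sin(fδ)·B] / sin δ = 0.2480·A + 0.7713·B in Cartesian coordinates,
giving P = (-0.3172, 0.0217, 0.9481), i.e. latitude 71.46°, longitude 176.08°.

71.46°, 176.08°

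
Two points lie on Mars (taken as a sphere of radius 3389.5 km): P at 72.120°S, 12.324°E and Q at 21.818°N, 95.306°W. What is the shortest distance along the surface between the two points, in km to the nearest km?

Let φ₁ = -1.2587 rad, φ₂ = 0.3808 rad, and Δλ = -1.8785 rad.
cos c = sin φ₁ sin φ₂ + cos φ₁ cos φ₂ cos Δλ = (-0.9517)(0.3717) + (0.3070)(0.9284)(-0.3029) = -0.44004,
so c = arccos(-0.44004) = 2.02644 rad.
Distance = R·c = 3389.5 × 2.0264 ≈ 6869 km.

6869 km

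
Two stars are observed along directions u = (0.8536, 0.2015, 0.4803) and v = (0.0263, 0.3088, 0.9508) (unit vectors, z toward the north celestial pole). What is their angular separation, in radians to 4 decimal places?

u·v = 0.5413; |u| = 1.0000, |v| = 1.0000.
cos θ = (u·v)/(|u||v|) = 0.5413, so θ = 0.9988 rad.

0.9988 rad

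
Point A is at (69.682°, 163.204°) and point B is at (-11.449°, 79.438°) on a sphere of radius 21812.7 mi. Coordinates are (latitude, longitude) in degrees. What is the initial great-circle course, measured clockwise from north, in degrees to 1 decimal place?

With φ₁ = 1.2162, φ₂ = -0.1998, Δλ = -1.4620 rad, the forward-azimuth formula gives
θ = atan2( sin Δλ cos φ₂ , cos φ₁ sin φ₂ − sin φ₁ cos φ₂ cos Δλ ) = atan2(-0.9743, -0.1687) = -99.83°.
Adding 360° brings this into [0°, 360°): 260.2°.

260.2°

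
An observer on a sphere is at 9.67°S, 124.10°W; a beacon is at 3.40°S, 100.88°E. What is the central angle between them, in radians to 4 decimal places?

In radians: φ₁ = -0.1688, φ₂ = -0.0593, Δλ = -135.020° = -2.3565 rad.
Haversine: a = sin²(Δφ/2) + cos φ₁ cos φ₂ sin²(Δλ/2) = 0.0030 + (0.9858)(0.9982)(0.8537) = 0.84306.
Central angle c = 2·arcsin(√a) = 2.32693 rad.
So the angular separation is 2.3269 rad.

2.3269 rad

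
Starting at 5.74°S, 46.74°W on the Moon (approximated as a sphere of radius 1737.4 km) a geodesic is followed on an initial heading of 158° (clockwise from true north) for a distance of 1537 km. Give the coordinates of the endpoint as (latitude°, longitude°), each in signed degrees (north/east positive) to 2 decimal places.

-51.00°, -19.32°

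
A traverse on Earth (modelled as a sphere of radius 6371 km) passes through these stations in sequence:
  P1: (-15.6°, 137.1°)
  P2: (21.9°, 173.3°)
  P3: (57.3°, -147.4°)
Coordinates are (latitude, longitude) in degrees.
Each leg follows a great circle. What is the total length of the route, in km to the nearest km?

10792 km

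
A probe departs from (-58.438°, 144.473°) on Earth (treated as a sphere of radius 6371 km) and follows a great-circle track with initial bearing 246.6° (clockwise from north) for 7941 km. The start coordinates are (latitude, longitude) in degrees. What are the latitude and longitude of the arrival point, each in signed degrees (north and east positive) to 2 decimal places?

Angular distance δ = d/R = 7941/6371 = 1.24643 rad; initial bearing θ = 4.3040 rad.
sin φ₂ = sin φ₁ cos δ + cos φ₁ sin δ cos θ = (-0.8521)(0.3187) + (0.5234)(0.9479)(-0.3971) = -0.4686, so φ₂ = -27.94°.
Δλ = atan2(sin θ sin δ cos φ₁, cos δ − sin φ₁ sin φ₂) = atan2(-0.4553, -0.0806) = -100.035°.
λ₂ = 144.473° − 100.035° = 44.44°.

-27.94°, 44.44°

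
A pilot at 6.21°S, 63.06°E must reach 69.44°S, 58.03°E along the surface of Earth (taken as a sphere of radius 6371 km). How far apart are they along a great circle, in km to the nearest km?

7040 km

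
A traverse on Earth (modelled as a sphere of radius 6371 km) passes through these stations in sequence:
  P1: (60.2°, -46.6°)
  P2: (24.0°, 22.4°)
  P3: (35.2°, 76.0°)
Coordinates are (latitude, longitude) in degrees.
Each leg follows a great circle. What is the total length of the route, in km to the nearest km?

11822 km

Leg P1→P2: central angle 1.0290 rad, distance 6555.9 km.
Leg P2→P3: central angle 0.8265 rad, distance 5265.7 km.
Total: 6555.9 + 5265.7 ≈ 11822 km.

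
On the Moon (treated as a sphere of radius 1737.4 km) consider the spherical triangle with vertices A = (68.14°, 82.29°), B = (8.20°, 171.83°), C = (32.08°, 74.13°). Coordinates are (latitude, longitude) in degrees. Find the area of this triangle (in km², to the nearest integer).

Side lengths (central angles): a = 1.6074, b = 0.6348, c = 1.4350 rad; semiperimeter s = 1.8386.
By l'Huilier's theorem, tan(E/4) = √[tan(s/2) tan((s−a)/2) tan((s−b)/2) tan((s−c)/2)], giving spherical excess E = 0.5810 rad.
Area = E·R² = 0.5810 × (1737.4)² ≈ 1753851 km².

1753851 km²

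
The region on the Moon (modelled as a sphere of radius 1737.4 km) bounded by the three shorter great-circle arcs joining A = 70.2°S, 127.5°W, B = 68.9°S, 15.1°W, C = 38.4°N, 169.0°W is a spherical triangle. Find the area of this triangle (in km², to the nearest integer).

223521 km²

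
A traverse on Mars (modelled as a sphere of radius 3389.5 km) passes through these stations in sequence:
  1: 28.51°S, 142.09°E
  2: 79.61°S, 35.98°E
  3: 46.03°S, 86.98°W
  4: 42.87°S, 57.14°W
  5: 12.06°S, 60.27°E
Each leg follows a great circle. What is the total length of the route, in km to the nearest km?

Leg 1→2: central angle 1.1313 rad, distance 3834.4 km.
Leg 2→3: central angle 0.8766 rad, distance 2971.2 km.
Leg 3→4: central angle 0.3736 rad, distance 1266.3 km.
Leg 4→5: central angle 1.7597 rad, distance 5964.6 km.
Total: 3834.4 + 2971.2 + 1266.3 + 5964.6 ≈ 14037 km.

14037 km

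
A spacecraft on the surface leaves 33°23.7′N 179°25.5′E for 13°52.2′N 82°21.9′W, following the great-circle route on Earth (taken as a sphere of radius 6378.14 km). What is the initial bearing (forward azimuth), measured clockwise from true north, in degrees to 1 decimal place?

With φ₁ = 0.5829, φ₂ = 0.2421, Δλ = 1.7141 rad, the forward-azimuth formula gives
θ = atan2( sin Δλ cos φ₂ , cos φ₁ sin φ₂ − sin φ₁ cos φ₂ cos Δλ ) = atan2(0.9609, 0.2764) = 73.95°.
So the initial bearing is 73.9°.

73.9°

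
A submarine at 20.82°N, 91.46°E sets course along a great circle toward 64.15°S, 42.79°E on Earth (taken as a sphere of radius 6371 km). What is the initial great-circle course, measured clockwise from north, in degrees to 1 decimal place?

199.1°

With φ₁ = 0.3634, φ₂ = -1.1196, Δλ = -0.8495 rad, the forward-azimuth formula gives
θ = atan2( sin Δλ cos φ₂ , cos φ₁ sin φ₂ − sin φ₁ cos φ₂ cos Δλ ) = atan2(-0.3274, -0.9435) = -160.86°.
Adding 360° brings this into [0°, 360°): 199.1°.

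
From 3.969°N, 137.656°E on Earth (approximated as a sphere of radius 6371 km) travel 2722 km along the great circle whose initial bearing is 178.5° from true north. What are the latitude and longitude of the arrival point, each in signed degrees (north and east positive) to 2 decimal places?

Angular distance δ = d/R = 2722/6371 = 0.42725 rad; initial bearing θ = 3.1154 rad.
sin φ₂ = sin φ₁ cos δ + cos φ₁ sin δ cos θ = (0.0692)(0.9101) + (0.9976)(0.4144)(-0.9997) = -0.3502, so φ₂ = -20.50°.
Δλ = atan2(sin θ sin δ cos φ₁, cos δ − sin φ₁ sin φ₂) = atan2(0.0108, 0.9344) = 0.664°.
λ₂ = 137.656° + 0.664° = 138.32°.

-20.50°, 138.32°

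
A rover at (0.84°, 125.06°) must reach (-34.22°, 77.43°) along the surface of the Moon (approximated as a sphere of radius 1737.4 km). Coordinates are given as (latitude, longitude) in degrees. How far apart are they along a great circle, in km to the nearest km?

In radians: φ₁ = 0.0147, φ₂ = -0.5973, Δλ = -47.630° = -0.8313 rad.
cos c = sin φ₁ sin φ₂ + cos φ₁ cos φ₂ cos Δλ = (0.0147)(-0.5624) + (0.9999)(0.8269)(0.6739) = 0.54895,
so c = arccos(0.54895) = 0.98969 rad.
Distance = R·c = 1737.4 × 0.9897 ≈ 1719 km.

1719 km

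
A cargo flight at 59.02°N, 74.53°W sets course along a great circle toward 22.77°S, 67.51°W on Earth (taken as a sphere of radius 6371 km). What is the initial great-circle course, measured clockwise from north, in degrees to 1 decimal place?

173.5°

With φ₁ = 1.0301, φ₂ = -0.3974, Δλ = 0.1225 rad, the forward-azimuth formula gives
θ = atan2( sin Δλ cos φ₂ , cos φ₁ sin φ₂ − sin φ₁ cos φ₂ cos Δλ ) = atan2(0.1127, -0.9838) = 173.47°.
So the initial bearing is 173.5°.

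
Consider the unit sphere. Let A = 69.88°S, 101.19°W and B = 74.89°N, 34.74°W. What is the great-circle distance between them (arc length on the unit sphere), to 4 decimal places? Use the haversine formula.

2.6274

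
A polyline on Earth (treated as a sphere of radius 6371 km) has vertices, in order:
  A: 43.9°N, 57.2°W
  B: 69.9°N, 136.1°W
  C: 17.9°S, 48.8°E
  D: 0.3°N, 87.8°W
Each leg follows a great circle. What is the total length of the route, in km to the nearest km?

34187 km

Leg A→B: central angle 0.7970 rad, distance 5077.8 km.
Leg B→C: central angle 2.2325 rad, distance 14223.3 km.
Leg C→D: central angle 2.3364 rad, distance 14885.5 km.
Total: 5077.8 + 14223.3 + 14885.5 ≈ 34187 km.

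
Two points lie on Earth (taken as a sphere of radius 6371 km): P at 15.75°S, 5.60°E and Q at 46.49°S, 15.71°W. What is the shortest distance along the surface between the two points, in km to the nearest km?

Let φ₁ = -0.2749 rad, φ₂ = -0.8114 rad, and Δλ = -0.3719 rad.
Haversine: a = sin²(Δφ/2) + cos φ₁ cos φ₂ sin²(Δλ/2) = 0.0703 + (0.9625)(0.6885)(0.0342) = 0.09290.
Central angle c = 2·arcsin(√a) = 0.61946 rad.
Distance = R·c = 6371 × 0.6195 ≈ 3947 km.

3947 km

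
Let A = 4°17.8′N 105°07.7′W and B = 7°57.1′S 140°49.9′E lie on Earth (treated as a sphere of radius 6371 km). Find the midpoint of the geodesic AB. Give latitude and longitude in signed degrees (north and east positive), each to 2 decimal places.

-3.35°, -161.85°

Central angle δ = 1.9962 rad. Interpolating on the sphere with fraction f = 0.5:
P = [sin((1−f)δ)·A + sin(fδ)·B] / sin δ = 0.9227·A + 0.9227·B in Cartesian coordinates,
giving P = (-0.9486, -0.3110, -0.0585), i.e. latitude -3.35°, longitude -161.85°.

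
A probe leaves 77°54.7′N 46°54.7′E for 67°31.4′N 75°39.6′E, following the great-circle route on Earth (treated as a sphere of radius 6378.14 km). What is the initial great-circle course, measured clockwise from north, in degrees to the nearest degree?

Δλ = 28.748° = 0.5018 rad.
y = sin Δλ · cos φ₂ = (0.4810)(0.3823) = 0.1839
x = cos φ₁ sin φ₂ − sin φ₁ cos φ₂ cos Δλ = (0.2094)(0.9240) − (0.9778)(0.3823)(0.8767) = -0.1342
θ = atan2(y, x) = 126.13°, so the bearing is 126°.

126°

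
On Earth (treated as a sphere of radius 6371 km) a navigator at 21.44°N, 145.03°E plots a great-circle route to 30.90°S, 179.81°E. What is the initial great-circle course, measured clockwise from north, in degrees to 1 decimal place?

146.4°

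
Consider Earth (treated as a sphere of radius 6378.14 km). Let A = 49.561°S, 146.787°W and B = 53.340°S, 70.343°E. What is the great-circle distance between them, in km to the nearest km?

8063 km

With latitudes φ₁ = -49.561°, φ₂ = -53.340° and longitude difference Δλ = -142.870°:
Haversine: a = sin²(Δφ/2) + cos φ₁ cos φ₂ sin²(Δλ/2) = 0.0011 + (0.6486)(0.5971)(0.8986) = 0.34911.
Central angle c = 2·arcsin(√a) = 1.26424 rad.
Distance = R·c = 6378.14 × 1.2642 ≈ 8063 km.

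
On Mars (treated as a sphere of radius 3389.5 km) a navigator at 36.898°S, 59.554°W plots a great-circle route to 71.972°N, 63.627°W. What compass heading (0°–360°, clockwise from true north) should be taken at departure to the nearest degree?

Δλ = -4.073° = -0.0711 rad.
y = sin Δλ · cos φ₂ = (-0.0710)(0.3095) = -0.0220
x = cos φ₁ sin φ₂ − sin φ₁ cos φ₂ cos Δλ = (0.7997)(0.9509) − (-0.6004)(0.3095)(0.9975) = 0.9458
θ = atan2(y, x) = -1.33°; adding 360° gives 359°.

359°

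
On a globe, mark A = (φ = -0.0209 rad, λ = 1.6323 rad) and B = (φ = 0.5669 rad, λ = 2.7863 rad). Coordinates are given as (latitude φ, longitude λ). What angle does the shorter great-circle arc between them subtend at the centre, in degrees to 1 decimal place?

In radians: φ₁ = -0.0209, φ₂ = 0.5669, Δλ = 66.119° = 1.1540 rad.
Haversine: a = sin²(Δφ/2) + cos φ₁ cos φ₂ sin²(Δλ/2) = 0.0839 + (0.9998)(0.8436)(0.2976) = 0.33490.
Central angle c = 2·arcsin(√a) = 1.23427 rad.
So the angular separation is 70.7°.

70.7°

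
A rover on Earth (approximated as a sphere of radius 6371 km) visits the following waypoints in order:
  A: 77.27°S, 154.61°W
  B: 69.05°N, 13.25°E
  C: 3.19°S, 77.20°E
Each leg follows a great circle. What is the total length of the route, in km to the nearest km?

28364 km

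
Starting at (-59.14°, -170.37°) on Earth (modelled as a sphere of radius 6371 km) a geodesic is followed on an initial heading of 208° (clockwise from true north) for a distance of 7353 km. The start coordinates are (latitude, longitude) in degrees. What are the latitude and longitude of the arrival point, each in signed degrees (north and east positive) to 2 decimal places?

Angular distance δ = d/R = 7353/6371 = 1.15414 rad; initial bearing θ = 3.6303 rad.
sin φ₂ = sin φ₁ cos δ + cos φ₁ sin δ cos θ = (-0.8584)(0.4047) + (0.5129)(0.9144)(-0.8829) = -0.7616, so φ₂ = -49.60°.
Δλ = atan2(sin θ sin δ cos φ₁, cos δ − sin φ₁ sin φ₂) = atan2(-0.2202, -0.2490) = -138.515°.
λ₂ = -170.370° − 138.515° = -308.89° → 51.11° after wrapping to (−180°, 180°].

-49.60°, 51.11°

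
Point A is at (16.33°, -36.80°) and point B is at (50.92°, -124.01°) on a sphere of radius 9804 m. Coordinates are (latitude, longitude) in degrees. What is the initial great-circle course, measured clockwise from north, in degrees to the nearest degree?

319°

With φ₁ = 0.2850, φ₂ = 0.8887, Δλ = -1.5221 rad, the forward-azimuth formula gives
θ = atan2( sin Δλ cos φ₂ , cos φ₁ sin φ₂ − sin φ₁ cos φ₂ cos Δλ ) = atan2(-0.6297, 0.7363) = -40.54°.
Adding 360° brings this into [0°, 360°): 319°.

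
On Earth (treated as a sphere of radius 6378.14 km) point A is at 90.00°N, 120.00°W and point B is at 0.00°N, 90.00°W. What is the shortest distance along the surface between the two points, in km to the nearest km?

10019 km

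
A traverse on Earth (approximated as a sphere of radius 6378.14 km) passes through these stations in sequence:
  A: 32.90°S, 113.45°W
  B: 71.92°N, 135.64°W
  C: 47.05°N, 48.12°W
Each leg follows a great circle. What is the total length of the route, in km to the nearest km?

16825 km

Leg A→B: central angle 1.8495 rad, distance 11796.2 km.
Leg B→C: central angle 0.7884 rad, distance 5028.7 km.
Total: 11796.2 + 5028.7 ≈ 16825 km.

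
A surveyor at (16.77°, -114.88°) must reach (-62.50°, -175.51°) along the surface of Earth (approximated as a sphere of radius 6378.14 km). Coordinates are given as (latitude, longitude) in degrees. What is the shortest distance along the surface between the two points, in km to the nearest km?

In radians: φ₁ = 0.2927, φ₂ = -1.0908, Δλ = -60.630° = -1.0582 rad.
cos c = sin φ₁ sin φ₂ + cos φ₁ cos φ₂ cos Δλ = (0.2885)(-0.8870) + (0.9575)(0.4617)(0.4904) = -0.03910,
so c = arccos(-0.03910) = 1.60990 rad.
Distance = R·c = 6378.14 × 1.6099 ≈ 10268 km.

10268 km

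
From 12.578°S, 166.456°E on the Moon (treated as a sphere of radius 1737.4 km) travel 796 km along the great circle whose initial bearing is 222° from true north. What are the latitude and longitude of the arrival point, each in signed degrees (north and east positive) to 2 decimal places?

Angular distance δ = d/R = 796/1737.4 = 0.45816 rad; initial bearing θ = 3.8746 rad.
sin φ₂ = sin φ₁ cos δ + cos φ₁ sin δ cos θ = (-0.2178)(0.8969) + (0.9760)(0.4423)(-0.7431) = -0.5161, so φ₂ = -31.07°.
Δλ = atan2(sin θ sin δ cos φ₁, cos δ − sin φ₁ sin φ₂) = atan2(-0.2889, 0.7845) = -20.214°.
λ₂ = 166.456° − 20.214° = 146.24°.

-31.07°, 146.24°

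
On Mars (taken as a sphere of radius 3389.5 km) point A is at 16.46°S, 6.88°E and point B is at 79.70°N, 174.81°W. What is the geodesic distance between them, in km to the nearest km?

6907 km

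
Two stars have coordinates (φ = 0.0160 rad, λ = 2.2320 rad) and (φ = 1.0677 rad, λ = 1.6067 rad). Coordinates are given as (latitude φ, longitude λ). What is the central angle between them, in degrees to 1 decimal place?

In radians: φ₁ = 0.0160, φ₂ = 1.0677, Δλ = -35.827° = -0.6253 rad.
cos c = sin φ₁ sin φ₂ + cos φ₁ cos φ₂ cos Δλ = (0.0160)(0.8761) + (0.9999)(0.4821)(0.8108) = 0.40488,
so c = arccos(0.40488) = 1.15395 rad.
So the angular separation is 66.1°.

66.1°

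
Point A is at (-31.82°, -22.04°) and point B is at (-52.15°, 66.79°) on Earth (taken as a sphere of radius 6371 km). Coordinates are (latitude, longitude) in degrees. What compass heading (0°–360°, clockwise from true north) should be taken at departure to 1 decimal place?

137.3°

Δλ = 88.830° = 1.5504 rad.
y = sin Δλ · cos φ₂ = (0.9998)(0.6136) = 0.6135
x = cos φ₁ sin φ₂ − sin φ₁ cos φ₂ cos Δλ = (0.8497)(-0.7896) − (-0.5273)(0.6136)(0.0204) = -0.6643
θ = atan2(y, x) = 137.28°, so the bearing is 137.3°.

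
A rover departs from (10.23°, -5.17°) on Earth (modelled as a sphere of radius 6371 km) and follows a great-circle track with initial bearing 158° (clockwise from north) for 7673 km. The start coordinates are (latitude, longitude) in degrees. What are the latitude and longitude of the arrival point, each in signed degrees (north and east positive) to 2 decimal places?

-52.02°, 29.46°

Angular distance δ = d/R = 7673/6371 = 1.20436 rad; initial bearing θ = 2.7576 rad.
sin φ₂ = sin φ₁ cos δ + cos φ₁ sin δ cos θ = (0.1776)(0.3583) + (0.9841)(0.9336)(-0.9272) = -0.7882, so φ₂ = -52.02°.
Δλ = atan2(sin θ sin δ cos φ₁, cos δ − sin φ₁ sin φ₂) = atan2(0.3442, 0.4983) = 34.634°.
λ₂ = -5.170° + 34.634° = 29.46°.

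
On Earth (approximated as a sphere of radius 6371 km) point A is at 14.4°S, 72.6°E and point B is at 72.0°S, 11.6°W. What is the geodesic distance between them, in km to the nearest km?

With latitudes φ₁ = -14.400°, φ₂ = -72.000° and longitude difference Δλ = -84.200°:
cos c = sin φ₁ sin φ₂ + cos φ₁ cos φ₂ cos Δλ = (-0.2487)(-0.9511) + (0.9686)(0.3090)(0.1011) = 0.26677,
so c = arccos(0.26677) = 1.30076 rad.
Distance = R·c = 6371 × 1.3008 ≈ 8287 km.

8287 km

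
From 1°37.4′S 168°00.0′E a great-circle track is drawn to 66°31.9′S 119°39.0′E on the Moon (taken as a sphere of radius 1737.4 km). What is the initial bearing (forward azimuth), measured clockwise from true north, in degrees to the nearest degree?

With φ₁ = -0.0283, φ₂ = -1.1612, Δλ = -0.8439 rad, the forward-azimuth formula gives
θ = atan2( sin Δλ cos φ₂ , cos φ₁ sin φ₂ − sin φ₁ cos φ₂ cos Δλ ) = atan2(-0.2976, -0.9094) = -161.88°.
Adding 360° brings this into [0°, 360°): 198°.

198°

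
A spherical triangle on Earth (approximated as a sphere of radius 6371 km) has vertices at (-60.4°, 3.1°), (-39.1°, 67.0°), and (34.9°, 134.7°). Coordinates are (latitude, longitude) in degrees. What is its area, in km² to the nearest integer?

Side lengths (central angles): a = 1.6904, b = 2.4441, c = 0.7713 rad; semiperimeter s = 2.4529.
By l'Huilier's theorem, tan(E/4) = √[tan(s/2) tan((s−a)/2) tan((s−b)/2) tan((s−c)/2)], giving spherical excess E = 0.2962 rad.
Area = E·R² = 0.2962 × (6371)² ≈ 12022610 km².

12022610 km²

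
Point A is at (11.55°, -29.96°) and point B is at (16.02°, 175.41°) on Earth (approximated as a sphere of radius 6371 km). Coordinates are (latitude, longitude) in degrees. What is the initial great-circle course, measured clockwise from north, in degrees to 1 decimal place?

317.2°

Δλ = -154.630° = -2.6988 rad.
y = sin Δλ · cos φ₂ = (-0.4285)(0.9612) = -0.4118
x = cos φ₁ sin φ₂ − sin φ₁ cos φ₂ cos Δλ = (0.9798)(0.2760) − (0.2002)(0.9612)(-0.9036) = 0.4443
θ = atan2(y, x) = -42.83°; adding 360° gives 317.2°.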